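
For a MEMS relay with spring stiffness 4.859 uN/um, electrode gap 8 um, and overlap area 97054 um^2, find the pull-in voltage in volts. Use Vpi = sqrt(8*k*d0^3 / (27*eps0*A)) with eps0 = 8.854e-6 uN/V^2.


Step 1: Compute numerator: 8 * k * d0^3 = 8 * 4.859 * 8^3 = 19902.464
Step 2: Compute denominator: 27 * eps0 * A = 27 * 8.854e-6 * 97054 = 23.201535
Step 3: Vpi = sqrt(19902.464 / 23.201535)
Vpi = 29.29 V


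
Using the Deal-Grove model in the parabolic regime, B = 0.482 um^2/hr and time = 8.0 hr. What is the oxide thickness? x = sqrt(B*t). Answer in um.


Step 1: Compute B*t = 0.482 * 8.0 = 3.856
Step 2: x = sqrt(3.856)
x = 1.964 um


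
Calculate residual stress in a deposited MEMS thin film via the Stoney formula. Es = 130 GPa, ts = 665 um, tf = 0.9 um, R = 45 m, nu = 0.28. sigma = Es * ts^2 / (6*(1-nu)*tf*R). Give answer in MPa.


Step 1: Compute numerator: Es * ts^2 = 130 * 665^2 = 57489250 (GPa*um^2)
Step 2: Compute denominator (R in um): 6*(1-nu)*tf*R = 6*0.72*0.9*45e6 = 174960000.0 (um^2)
Step 3: sigma (GPa) = 57489250 / 174960000.0 = 3.28585e-01 GPa
Step 4: Convert to MPa (x1000): sigma = 328.6 MPa


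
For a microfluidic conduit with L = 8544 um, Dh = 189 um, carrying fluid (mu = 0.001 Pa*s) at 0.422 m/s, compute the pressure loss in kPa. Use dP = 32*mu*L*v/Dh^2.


Step 1: Convert to SI: L = 8544e-6 m, Dh = 189e-6 m
Step 2: dP = 32 * 0.001 * 8544e-6 * 0.422 / (189e-6)^2
Step 3: dP = 3229.98 Pa
Step 4: Convert to kPa: dP = 3.23 kPa


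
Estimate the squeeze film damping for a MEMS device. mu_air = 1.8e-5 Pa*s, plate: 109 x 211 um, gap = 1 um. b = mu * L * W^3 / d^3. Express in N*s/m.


Step 1: Convert to SI.
L = 109e-6 m, W = 211e-6 m, d = 1e-6 m
Step 2: W^3 = (211e-6)^3 = 9.39e-12 m^3
Step 3: d^3 = (1e-6)^3 = 1.00e-18 m^3
Step 4: b = 1.8e-5 * 109e-6 * 9.39e-12 / 1.00e-18
b = 1.84e-02 N*s/m


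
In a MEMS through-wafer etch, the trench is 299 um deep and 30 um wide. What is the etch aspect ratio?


Step 1: AR = depth / width
Step 2: AR = 299 / 30
AR = 10.0


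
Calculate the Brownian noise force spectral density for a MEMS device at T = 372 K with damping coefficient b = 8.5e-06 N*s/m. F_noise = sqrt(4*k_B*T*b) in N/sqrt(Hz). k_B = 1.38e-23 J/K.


Step 1: Compute 4 * k_B * T * b
= 4 * 1.38e-23 * 372 * 8.5e-06
= 1.7454e-25 N^2/Hz
Step 2: F_noise = sqrt(1.7454e-25)
F_noise = 4.18e-13 N/sqrt(Hz)


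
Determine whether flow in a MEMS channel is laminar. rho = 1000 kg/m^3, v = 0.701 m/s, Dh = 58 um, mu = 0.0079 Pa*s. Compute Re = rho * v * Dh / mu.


Step 1: Convert Dh to meters: Dh = 58e-6 m
Step 2: Re = rho * v * Dh / mu
Re = 1000 * 0.701 * 58e-6 / 0.0079
Re = 5.147
Since Re = 5.147 is below ~2300, the flow is laminar.


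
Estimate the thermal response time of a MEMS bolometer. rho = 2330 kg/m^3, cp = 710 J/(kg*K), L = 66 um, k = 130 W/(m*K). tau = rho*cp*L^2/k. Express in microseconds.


Step 1: Convert L to m: L = 66e-6 m
Step 2: L^2 = (66e-6)^2 = 4.356e-09 m^2
Step 3: tau = 2330 * 710 * 4.356e-09 / 130 = 5.543178e-05 s
Step 4: Convert to microseconds (multiply by 1e6).
tau = 55.432 us


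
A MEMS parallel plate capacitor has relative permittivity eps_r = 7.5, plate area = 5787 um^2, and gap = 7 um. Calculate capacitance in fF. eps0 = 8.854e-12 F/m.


Step 1: Convert area to m^2: A = 5787e-12 m^2
Step 2: Convert gap to m: d = 7e-6 m
Step 3: C = eps0 * eps_r * A / d
C = 8.854e-12 * 7.5 * 5787e-12 / 7e-6
Step 4: Convert to fF (multiply by 1e15).
C = 54.9 fF


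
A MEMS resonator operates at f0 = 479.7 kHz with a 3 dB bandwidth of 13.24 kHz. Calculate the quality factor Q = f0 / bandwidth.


Step 1: Q = f0 / bandwidth
Step 2: Q = 479.7 / 13.24
Q = 36.2


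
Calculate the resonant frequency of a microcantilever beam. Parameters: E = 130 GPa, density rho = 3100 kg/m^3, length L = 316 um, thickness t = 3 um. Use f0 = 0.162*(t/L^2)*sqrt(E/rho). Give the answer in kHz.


Step 1: Convert units to SI.
t_SI = 3e-6 m, L_SI = 316e-6 m
Step 2: Calculate sqrt(E/rho).
sqrt(130e9 / 3100) = 6475.76 m/s
Step 3: Compute f0.
f0 = 0.162 * 3e-6 / (316e-6)^2 * 6475.76 = 31517.6 Hz = 31.52 kHz


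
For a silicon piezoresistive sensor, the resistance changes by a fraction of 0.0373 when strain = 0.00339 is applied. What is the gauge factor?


Step 1: Identify values.
dR/R = 0.0373, strain = 0.00339
Step 2: GF = (dR/R) / strain = 0.0373 / 0.00339
GF = 11.0


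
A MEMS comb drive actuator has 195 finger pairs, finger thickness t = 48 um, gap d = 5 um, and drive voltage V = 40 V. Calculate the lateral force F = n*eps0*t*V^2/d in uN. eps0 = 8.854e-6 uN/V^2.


Step 1: Parameters: n=195, eps0=8.854e-6 uN/V^2, t=48 um, V=40 V, d=5 um
Step 2: V^2 = 1600
Step 3: F = 195 * 8.854e-6 * 48 * 1600 / 5
F = 26.52 uN


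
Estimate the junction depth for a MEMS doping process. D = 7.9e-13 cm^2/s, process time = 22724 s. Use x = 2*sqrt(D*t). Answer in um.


Step 1: Compute D*t = 7.9e-13 * 22724 = 1.795196e-08 cm^2
Step 2: sqrt(D*t) = 1.3398e-04 cm
Step 3: x = 2 * 1.3398e-04 cm = 2.6796e-04 cm
Step 4: Convert to um (1 cm = 1e4 um): x = 2.68 um


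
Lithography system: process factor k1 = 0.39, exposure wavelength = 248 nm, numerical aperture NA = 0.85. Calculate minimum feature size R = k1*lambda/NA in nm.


Step 1: Identify values: k1 = 0.39, lambda = 248 nm, NA = 0.85
Step 2: R = k1 * lambda / NA
R = 0.39 * 248 / 0.85
R = 113.8 nm


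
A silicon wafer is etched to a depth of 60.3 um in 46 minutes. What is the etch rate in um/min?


Step 1: Etch rate = depth / time
Step 2: rate = 60.3 / 46
rate = 1.311 um/min


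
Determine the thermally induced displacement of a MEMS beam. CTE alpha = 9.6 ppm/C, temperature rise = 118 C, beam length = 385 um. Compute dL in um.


Step 1: Convert CTE: alpha = 9.6 ppm/C = 9.6e-6 /C
Step 2: dL = 9.6e-6 * 118 * 385
dL = 0.4361 um


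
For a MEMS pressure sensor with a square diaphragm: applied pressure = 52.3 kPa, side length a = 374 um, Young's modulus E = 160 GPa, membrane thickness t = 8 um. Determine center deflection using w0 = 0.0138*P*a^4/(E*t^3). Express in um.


Step 1: Convert pressure to compatible units (E is in GPa, so P in GPa).
P = 52.3 kPa = 52.3e-6 GPa
Step 2: Compute numerator: 0.0138 * P * a^4.
a^4 = 374^4 = 19565295376
numerator = 0.0138 * 52.3e-6 * 19565295376 = 1.41211e+04
Step 3: Compute denominator: E * t^3 = 160 * 8^3 = 81920
Step 4: w0 = numerator / denominator = 1.41211e+04 / 81920 = 0.1724 um


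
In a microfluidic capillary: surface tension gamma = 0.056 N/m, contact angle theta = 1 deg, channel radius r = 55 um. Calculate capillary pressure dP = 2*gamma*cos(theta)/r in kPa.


Step 1: cos(1 deg) = 0.9998
Step 2: Convert r to m: r = 55e-6 m
Step 3: dP = 2 * 0.056 * 0.9998 / 55e-6 = 2036.0 Pa
Step 4: Convert Pa to kPa (divide by 1000).
dP = 2.04 kPa


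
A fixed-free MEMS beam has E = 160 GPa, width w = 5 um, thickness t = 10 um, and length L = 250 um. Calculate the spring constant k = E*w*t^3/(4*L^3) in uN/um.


Step 1: Convert E to consistent units (1 GPa = 1000 uN/um^2).
E = 160 GPa = 160000 uN/um^2
Step 2: Compute t^3 = 10^3 = 1000
Step 3: Compute L^3 = 250^3 = 15625000
Step 4: k = 160000 * 5 * 1000 / (4 * 15625000)
k = 12.8 uN/um


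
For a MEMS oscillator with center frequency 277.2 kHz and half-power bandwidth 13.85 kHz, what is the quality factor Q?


Step 1: Q = f0 / bandwidth
Step 2: Q = 277.2 / 13.85
Q = 20.0


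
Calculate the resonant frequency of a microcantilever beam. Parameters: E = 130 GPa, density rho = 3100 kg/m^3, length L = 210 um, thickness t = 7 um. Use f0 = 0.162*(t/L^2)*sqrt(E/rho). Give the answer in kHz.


Step 1: Convert units to SI.
t_SI = 7e-6 m, L_SI = 210e-6 m
Step 2: Calculate sqrt(E/rho).
sqrt(130e9 / 3100) = 6475.76 m/s
Step 3: Compute f0.
f0 = 0.162 * 7e-6 / (210e-6)^2 * 6475.76 = 166519.5 Hz = 166.52 kHz


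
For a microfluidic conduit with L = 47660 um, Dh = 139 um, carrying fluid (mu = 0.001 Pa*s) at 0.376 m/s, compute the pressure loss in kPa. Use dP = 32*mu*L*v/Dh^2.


Step 1: Convert to SI: L = 47660e-6 m, Dh = 139e-6 m
Step 2: dP = 32 * 0.001 * 47660e-6 * 0.376 / (139e-6)^2
Step 3: dP = 29679.89 Pa
Step 4: Convert to kPa: dP = 29.68 kPa


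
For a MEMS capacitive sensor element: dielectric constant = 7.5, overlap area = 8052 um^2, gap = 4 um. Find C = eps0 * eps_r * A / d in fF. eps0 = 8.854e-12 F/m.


Step 1: Convert area to m^2: A = 8052e-12 m^2
Step 2: Convert gap to m: d = 4e-6 m
Step 3: C = eps0 * eps_r * A / d
C = 8.854e-12 * 7.5 * 8052e-12 / 4e-6
Step 4: Convert to fF (multiply by 1e15).
C = 133.67 fF


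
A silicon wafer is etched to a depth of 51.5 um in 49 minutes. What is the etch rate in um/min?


Step 1: Etch rate = depth / time
Step 2: rate = 51.5 / 49
rate = 1.051 um/min


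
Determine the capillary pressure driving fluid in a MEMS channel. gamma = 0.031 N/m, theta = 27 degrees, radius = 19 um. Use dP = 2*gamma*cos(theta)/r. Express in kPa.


Step 1: cos(27 deg) = 0.891
Step 2: Convert r to m: r = 19e-6 m
Step 3: dP = 2 * 0.031 * 0.891 / 19e-6 = 2907.5 Pa
Step 4: Convert Pa to kPa (divide by 1000).
dP = 2.91 kPa


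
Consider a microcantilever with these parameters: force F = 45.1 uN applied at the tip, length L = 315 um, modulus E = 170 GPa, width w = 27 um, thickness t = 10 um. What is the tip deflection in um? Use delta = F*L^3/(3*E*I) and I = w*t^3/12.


Step 1: Calculate the second moment of area.
I = w * t^3 / 12 = 27 * 10^3 / 12 = 2250.0 um^4
Step 2: Convert E to consistent units (1 GPa = 1000 uN/um^2).
E = 170 GPa = 170000 uN/um^2
Step 3: Calculate tip deflection.
delta = F * L^3 / (3 * E * I)
delta = 45.1 * 315^3 / (3 * 170000 * 2250.0)
delta = 1.2284 um


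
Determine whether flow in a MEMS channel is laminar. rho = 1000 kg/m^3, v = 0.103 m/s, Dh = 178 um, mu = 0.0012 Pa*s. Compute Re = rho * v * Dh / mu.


Step 1: Convert Dh to meters: Dh = 178e-6 m
Step 2: Re = rho * v * Dh / mu
Re = 1000 * 0.103 * 178e-6 / 0.0012
Re = 15.278
Since Re = 15.278 is below ~2300, the flow is laminar.


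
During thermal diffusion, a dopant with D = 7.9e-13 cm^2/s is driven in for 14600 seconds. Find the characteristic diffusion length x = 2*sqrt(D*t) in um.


Step 1: Compute D*t = 7.9e-13 * 14600 = 1.1534e-08 cm^2
Step 2: sqrt(D*t) = 1.07396e-04 cm
Step 3: x = 2 * 1.07396e-04 cm = 2.14792e-04 cm
Step 4: Convert to um (1 cm = 1e4 um): x = 2.148 um


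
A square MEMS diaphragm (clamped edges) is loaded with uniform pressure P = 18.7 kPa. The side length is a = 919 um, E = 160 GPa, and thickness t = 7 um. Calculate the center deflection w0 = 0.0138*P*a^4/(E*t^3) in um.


Step 1: Convert pressure to compatible units (E is in GPa, so P in GPa).
P = 18.7 kPa = 18.7e-6 GPa
Step 2: Compute numerator: 0.0138 * P * a^4.
a^4 = 919^4 = 713283282721
numerator = 0.0138 * 18.7e-6 * 713283282721 = 1.8407e+05
Step 3: Compute denominator: E * t^3 = 160 * 7^3 = 54880
Step 4: w0 = numerator / denominator = 1.8407e+05 / 54880 = 3.354 um


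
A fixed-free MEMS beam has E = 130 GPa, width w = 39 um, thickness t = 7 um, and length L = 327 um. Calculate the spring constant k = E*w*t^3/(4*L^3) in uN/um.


Step 1: Convert E to consistent units (1 GPa = 1000 uN/um^2).
E = 130 GPa = 130000 uN/um^2
Step 2: Compute t^3 = 7^3 = 343
Step 3: Compute L^3 = 327^3 = 34965783
Step 4: k = 130000 * 39 * 343 / (4 * 34965783)
k = 12.4337 uN/um


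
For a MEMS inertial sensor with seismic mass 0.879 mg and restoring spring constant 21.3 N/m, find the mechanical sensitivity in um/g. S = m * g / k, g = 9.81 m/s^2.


Step 1: Convert mass: m = 0.879 mg = 8.79e-07 kg
Step 2: S = m * g / k = 8.79e-07 * 9.81 / 21.3
Step 3: S = 4.05e-07 m/g
Step 4: Convert to um/g: S = 0.405 um/g


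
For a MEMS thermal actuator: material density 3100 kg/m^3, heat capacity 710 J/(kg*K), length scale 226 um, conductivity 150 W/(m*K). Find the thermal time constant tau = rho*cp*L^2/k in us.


Step 1: Convert L to m: L = 226e-6 m
Step 2: L^2 = (226e-6)^2 = 5.1076e-08 m^2
Step 3: tau = 3100 * 710 * 5.1076e-08 / 150 = 7.4945517e-04 s
Step 4: Convert to microseconds (multiply by 1e6).
tau = 749.455 us


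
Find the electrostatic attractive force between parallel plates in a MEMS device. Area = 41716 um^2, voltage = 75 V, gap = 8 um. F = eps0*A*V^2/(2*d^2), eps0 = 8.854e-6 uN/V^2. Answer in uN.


Step 1: Identify parameters.
eps0 = 8.854e-6 uN/V^2, A = 41716 um^2, V = 75 V, d = 8 um
Step 2: Compute V^2 = 75^2 = 5625
Step 3: Compute d^2 = 8^2 = 64
Step 4: F = 0.5 * 8.854e-6 * 41716 * 5625 / 64
F = 16.231 uN


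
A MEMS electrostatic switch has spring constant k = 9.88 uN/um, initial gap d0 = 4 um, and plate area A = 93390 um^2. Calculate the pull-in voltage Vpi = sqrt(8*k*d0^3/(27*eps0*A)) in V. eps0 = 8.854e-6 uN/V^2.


Step 1: Compute numerator: 8 * k * d0^3 = 8 * 9.88 * 4^3 = 5058.56
Step 2: Compute denominator: 27 * eps0 * A = 27 * 8.854e-6 * 93390 = 22.325627
Step 3: Vpi = sqrt(5058.56 / 22.325627)
Vpi = 15.05 V


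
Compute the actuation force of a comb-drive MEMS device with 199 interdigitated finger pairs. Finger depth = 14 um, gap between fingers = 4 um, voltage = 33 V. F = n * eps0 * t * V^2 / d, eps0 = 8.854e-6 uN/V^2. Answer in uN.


Step 1: Parameters: n=199, eps0=8.854e-6 uN/V^2, t=14 um, V=33 V, d=4 um
Step 2: V^2 = 1089
Step 3: F = 199 * 8.854e-6 * 14 * 1089 / 4
F = 6.716 uN


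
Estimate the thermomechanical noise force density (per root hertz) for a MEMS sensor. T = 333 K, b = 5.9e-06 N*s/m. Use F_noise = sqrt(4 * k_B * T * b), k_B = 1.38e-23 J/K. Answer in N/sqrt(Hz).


Step 1: Compute 4 * k_B * T * b
= 4 * 1.38e-23 * 333 * 5.9e-06
= 1.0845e-25 N^2/Hz
Step 2: F_noise = sqrt(1.0845e-25)
F_noise = 3.29e-13 N/sqrt(Hz)


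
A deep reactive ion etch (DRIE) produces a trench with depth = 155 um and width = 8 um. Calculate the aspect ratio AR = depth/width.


Step 1: AR = depth / width
Step 2: AR = 155 / 8
AR = 19.4


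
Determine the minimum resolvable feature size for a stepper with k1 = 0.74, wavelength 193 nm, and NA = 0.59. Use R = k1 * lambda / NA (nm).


Step 1: Identify values: k1 = 0.74, lambda = 193 nm, NA = 0.59
Step 2: R = k1 * lambda / NA
R = 0.74 * 193 / 0.59
R = 242.1 nm


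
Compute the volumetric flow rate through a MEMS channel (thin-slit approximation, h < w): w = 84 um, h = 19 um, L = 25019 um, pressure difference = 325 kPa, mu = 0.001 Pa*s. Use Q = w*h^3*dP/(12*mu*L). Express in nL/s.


Step 1: Convert all dimensions to SI (meters).
w = 84e-6 m, h = 19e-6 m, L = 25019e-6 m, dP = 325e3 Pa
Step 2: Q = w * h^3 * dP / (12 * mu * L)
Q = 84e-6 * (19e-6)^3 * 325e3 / (12 * 0.001 * 25019e-6) = 6.2369499e-10 m^3/s
Step 3: Convert Q from m^3/s to nL/s (1 m^3 = 1e12 nL, so multiply by 1e12).
Q = 623.695 nL/s


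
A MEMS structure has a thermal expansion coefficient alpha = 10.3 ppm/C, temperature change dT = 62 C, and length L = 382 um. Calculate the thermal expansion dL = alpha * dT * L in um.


Step 1: Convert CTE: alpha = 10.3 ppm/C = 10.3e-6 /C
Step 2: dL = 10.3e-6 * 62 * 382
dL = 0.2439 um


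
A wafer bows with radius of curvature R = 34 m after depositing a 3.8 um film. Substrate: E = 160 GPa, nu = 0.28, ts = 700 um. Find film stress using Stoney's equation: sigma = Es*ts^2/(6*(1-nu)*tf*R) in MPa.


Step 1: Compute numerator: Es * ts^2 = 160 * 700^2 = 78400000 (GPa*um^2)
Step 2: Compute denominator (R in um): 6*(1-nu)*tf*R = 6*0.72*3.8*34e6 = 558144000.0 (um^2)
Step 3: sigma (GPa) = 78400000 / 558144000.0 = 1.40466e-01 GPa
Step 4: Convert to MPa (x1000): sigma = 140.5 MPa


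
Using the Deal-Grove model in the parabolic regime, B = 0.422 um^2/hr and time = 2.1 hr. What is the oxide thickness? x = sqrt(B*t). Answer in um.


Step 1: Compute B*t = 0.422 * 2.1 = 0.8862
Step 2: x = sqrt(0.8862)
x = 0.941 um


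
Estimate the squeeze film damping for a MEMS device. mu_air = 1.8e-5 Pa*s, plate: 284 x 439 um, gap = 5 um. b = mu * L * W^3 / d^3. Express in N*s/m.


Step 1: Convert to SI.
L = 284e-6 m, W = 439e-6 m, d = 5e-6 m
Step 2: W^3 = (439e-6)^3 = 8.46e-11 m^3
Step 3: d^3 = (5e-6)^3 = 1.25e-16 m^3
Step 4: b = 1.8e-5 * 284e-6 * 8.46e-11 / 1.25e-16
b = 3.46e-03 N*s/m


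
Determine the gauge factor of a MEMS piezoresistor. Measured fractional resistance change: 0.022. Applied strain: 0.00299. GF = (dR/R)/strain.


Step 1: Identify values.
dR/R = 0.022, strain = 0.00299
Step 2: GF = (dR/R) / strain = 0.022 / 0.00299
GF = 7.4


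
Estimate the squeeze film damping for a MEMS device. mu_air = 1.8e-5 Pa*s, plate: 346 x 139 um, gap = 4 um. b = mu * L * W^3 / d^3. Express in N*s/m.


Step 1: Convert to SI.
L = 346e-6 m, W = 139e-6 m, d = 4e-6 m
Step 2: W^3 = (139e-6)^3 = 2.69e-12 m^3
Step 3: d^3 = (4e-6)^3 = 6.40e-17 m^3
Step 4: b = 1.8e-5 * 346e-6 * 2.69e-12 / 6.40e-17
b = 2.61e-04 N*s/m


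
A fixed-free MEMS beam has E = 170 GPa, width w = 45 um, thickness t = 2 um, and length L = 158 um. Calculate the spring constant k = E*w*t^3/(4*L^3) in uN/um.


Step 1: Convert E to consistent units (1 GPa = 1000 uN/um^2).
E = 170 GPa = 170000 uN/um^2
Step 2: Compute t^3 = 2^3 = 8
Step 3: Compute L^3 = 158^3 = 3944312
Step 4: k = 170000 * 45 * 8 / (4 * 3944312)
k = 3.879 uN/um


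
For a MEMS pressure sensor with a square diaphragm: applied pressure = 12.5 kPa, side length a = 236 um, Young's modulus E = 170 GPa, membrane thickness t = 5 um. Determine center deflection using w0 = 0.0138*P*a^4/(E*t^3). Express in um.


Step 1: Convert pressure to compatible units (E is in GPa, so P in GPa).
P = 12.5 kPa = 12.5e-6 GPa
Step 2: Compute numerator: 0.0138 * P * a^4.
a^4 = 236^4 = 3102044416
numerator = 0.0138 * 12.5e-6 * 3102044416 = 5.351e+02
Step 3: Compute denominator: E * t^3 = 170 * 5^3 = 21250
Step 4: w0 = numerator / denominator = 5.351e+02 / 21250 = 0.0252 um


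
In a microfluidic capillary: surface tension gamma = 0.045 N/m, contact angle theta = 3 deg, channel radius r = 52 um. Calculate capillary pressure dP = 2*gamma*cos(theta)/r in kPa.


Step 1: cos(3 deg) = 0.9986
Step 2: Convert r to m: r = 52e-6 m
Step 3: dP = 2 * 0.045 * 0.9986 / 52e-6 = 1728.3 Pa
Step 4: Convert Pa to kPa (divide by 1000).
dP = 1.73 kPa


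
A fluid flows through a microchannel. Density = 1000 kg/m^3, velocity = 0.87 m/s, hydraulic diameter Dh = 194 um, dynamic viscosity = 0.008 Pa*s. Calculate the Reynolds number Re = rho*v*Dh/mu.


Step 1: Convert Dh to meters: Dh = 194e-6 m
Step 2: Re = rho * v * Dh / mu
Re = 1000 * 0.87 * 194e-6 / 0.008
Re = 21.097


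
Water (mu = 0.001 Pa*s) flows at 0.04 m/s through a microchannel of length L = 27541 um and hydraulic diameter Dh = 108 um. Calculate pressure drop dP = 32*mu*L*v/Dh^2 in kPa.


Step 1: Convert to SI: L = 27541e-6 m, Dh = 108e-6 m
Step 2: dP = 32 * 0.001 * 27541e-6 * 0.04 / (108e-6)^2
Step 3: dP = 3022.33 Pa
Step 4: Convert to kPa: dP = 3.02 kPa


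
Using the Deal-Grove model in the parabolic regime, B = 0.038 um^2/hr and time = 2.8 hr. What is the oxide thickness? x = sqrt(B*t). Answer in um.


Step 1: Compute B*t = 0.038 * 2.8 = 0.1064
Step 2: x = sqrt(0.1064)
x = 0.326 um


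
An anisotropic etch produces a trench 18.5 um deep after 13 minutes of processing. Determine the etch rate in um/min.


Step 1: Etch rate = depth / time
Step 2: rate = 18.5 / 13
rate = 1.423 um/min


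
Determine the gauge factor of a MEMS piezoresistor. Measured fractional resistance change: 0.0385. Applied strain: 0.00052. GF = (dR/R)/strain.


Step 1: Identify values.
dR/R = 0.0385, strain = 0.00052
Step 2: GF = (dR/R) / strain = 0.0385 / 0.00052
GF = 74.0


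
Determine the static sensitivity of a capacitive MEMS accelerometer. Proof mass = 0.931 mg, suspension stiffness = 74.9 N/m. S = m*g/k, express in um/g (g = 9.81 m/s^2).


Step 1: Convert mass: m = 0.931 mg = 9.31e-07 kg
Step 2: S = m * g / k = 9.31e-07 * 9.81 / 74.9
Step 3: S = 1.22e-07 m/g
Step 4: Convert to um/g: S = 0.122 um/g


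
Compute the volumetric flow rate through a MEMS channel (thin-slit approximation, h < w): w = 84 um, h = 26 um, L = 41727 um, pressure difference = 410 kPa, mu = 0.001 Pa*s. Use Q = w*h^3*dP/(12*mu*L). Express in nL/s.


Step 1: Convert all dimensions to SI (meters).
w = 84e-6 m, h = 26e-6 m, L = 41727e-6 m, dP = 410e3 Pa
Step 2: Q = w * h^3 * dP / (12 * mu * L)
Q = 84e-6 * (26e-6)^3 * 410e3 / (12 * 0.001 * 41727e-6) = 1.20888442e-09 m^3/s
Step 3: Convert Q from m^3/s to nL/s (1 m^3 = 1e12 nL, so multiply by 1e12).
Q = 1208.884 nL/s


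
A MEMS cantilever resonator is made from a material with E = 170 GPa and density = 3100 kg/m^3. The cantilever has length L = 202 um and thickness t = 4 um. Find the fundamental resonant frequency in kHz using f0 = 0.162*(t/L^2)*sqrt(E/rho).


Step 1: Convert units to SI.
t_SI = 4e-6 m, L_SI = 202e-6 m
Step 2: Calculate sqrt(E/rho).
sqrt(170e9 / 3100) = 7405.32 m/s
Step 3: Compute f0.
f0 = 0.162 * 4e-6 / (202e-6)^2 * 7405.32 = 117602.4 Hz = 117.6 kHz


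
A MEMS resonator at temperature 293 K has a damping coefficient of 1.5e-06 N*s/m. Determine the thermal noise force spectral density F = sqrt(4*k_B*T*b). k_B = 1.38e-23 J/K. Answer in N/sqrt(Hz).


Step 1: Compute 4 * k_B * T * b
= 4 * 1.38e-23 * 293 * 1.5e-06
= 2.4260e-26 N^2/Hz
Step 2: F_noise = sqrt(2.4260e-26)
F_noise = 1.56e-13 N/sqrt(Hz)


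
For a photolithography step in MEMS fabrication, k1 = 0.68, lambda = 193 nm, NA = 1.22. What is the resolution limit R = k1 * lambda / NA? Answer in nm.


Step 1: Identify values: k1 = 0.68, lambda = 193 nm, NA = 1.22
Step 2: R = k1 * lambda / NA
R = 0.68 * 193 / 1.22
R = 107.6 nm


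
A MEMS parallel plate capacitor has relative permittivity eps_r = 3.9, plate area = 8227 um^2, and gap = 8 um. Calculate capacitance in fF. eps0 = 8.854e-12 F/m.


Step 1: Convert area to m^2: A = 8227e-12 m^2
Step 2: Convert gap to m: d = 8e-6 m
Step 3: C = eps0 * eps_r * A / d
C = 8.854e-12 * 3.9 * 8227e-12 / 8e-6
Step 4: Convert to fF (multiply by 1e15).
C = 35.51 fF


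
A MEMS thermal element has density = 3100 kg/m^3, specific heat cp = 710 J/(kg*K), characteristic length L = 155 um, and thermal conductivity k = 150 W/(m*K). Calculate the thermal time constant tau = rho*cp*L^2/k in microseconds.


Step 1: Convert L to m: L = 155e-6 m
Step 2: L^2 = (155e-6)^2 = 2.4025e-08 m^2
Step 3: tau = 3100 * 710 * 2.4025e-08 / 150 = 3.5252683e-04 s
Step 4: Convert to microseconds (multiply by 1e6).
tau = 352.527 us


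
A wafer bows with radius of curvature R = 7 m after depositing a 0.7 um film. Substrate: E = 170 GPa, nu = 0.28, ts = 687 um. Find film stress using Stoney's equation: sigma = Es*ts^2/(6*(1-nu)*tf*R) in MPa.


Step 1: Compute numerator: Es * ts^2 = 170 * 687^2 = 80234730 (GPa*um^2)
Step 2: Compute denominator (R in um): 6*(1-nu)*tf*R = 6*0.72*0.7*7e6 = 21168000.0 (um^2)
Step 3: sigma (GPa) = 80234730 / 21168000.0 = 3.790378e+00 GPa
Step 4: Convert to MPa (x1000): sigma = 3790.4 MPa


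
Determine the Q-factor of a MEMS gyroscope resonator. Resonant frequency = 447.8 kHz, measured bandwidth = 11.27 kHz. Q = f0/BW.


Step 1: Q = f0 / bandwidth
Step 2: Q = 447.8 / 11.27
Q = 39.7


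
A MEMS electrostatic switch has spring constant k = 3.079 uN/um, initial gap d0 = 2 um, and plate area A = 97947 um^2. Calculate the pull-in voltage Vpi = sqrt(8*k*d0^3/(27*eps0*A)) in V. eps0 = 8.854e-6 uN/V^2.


Step 1: Compute numerator: 8 * k * d0^3 = 8 * 3.079 * 2^3 = 197.056
Step 2: Compute denominator: 27 * eps0 * A = 27 * 8.854e-6 * 97947 = 23.415014
Step 3: Vpi = sqrt(197.056 / 23.415014)
Vpi = 2.9 V


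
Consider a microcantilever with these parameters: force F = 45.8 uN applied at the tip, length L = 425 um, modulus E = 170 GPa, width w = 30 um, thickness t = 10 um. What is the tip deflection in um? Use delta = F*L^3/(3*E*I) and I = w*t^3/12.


Step 1: Calculate the second moment of area.
I = w * t^3 / 12 = 30 * 10^3 / 12 = 2500.0 um^4
Step 2: Convert E to consistent units (1 GPa = 1000 uN/um^2).
E = 170 GPa = 170000 uN/um^2
Step 3: Calculate tip deflection.
delta = F * L^3 / (3 * E * I)
delta = 45.8 * 425^3 / (3 * 170000 * 2500.0)
delta = 2.7575 um


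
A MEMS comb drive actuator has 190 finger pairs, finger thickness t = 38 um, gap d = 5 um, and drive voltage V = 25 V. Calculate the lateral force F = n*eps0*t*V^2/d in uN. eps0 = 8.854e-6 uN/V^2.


Step 1: Parameters: n=190, eps0=8.854e-6 uN/V^2, t=38 um, V=25 V, d=5 um
Step 2: V^2 = 625
Step 3: F = 190 * 8.854e-6 * 38 * 625 / 5
F = 7.991 uN


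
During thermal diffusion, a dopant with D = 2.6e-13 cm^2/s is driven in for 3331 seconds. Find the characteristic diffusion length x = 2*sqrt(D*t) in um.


Step 1: Compute D*t = 2.6e-13 * 3331 = 8.6606e-10 cm^2
Step 2: sqrt(D*t) = 2.9429e-05 cm
Step 3: x = 2 * 2.9429e-05 cm = 5.8858e-05 cm
Step 4: Convert to um (1 cm = 1e4 um): x = 0.589 um


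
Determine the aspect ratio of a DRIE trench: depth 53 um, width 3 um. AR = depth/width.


Step 1: AR = depth / width
Step 2: AR = 53 / 3
AR = 17.7


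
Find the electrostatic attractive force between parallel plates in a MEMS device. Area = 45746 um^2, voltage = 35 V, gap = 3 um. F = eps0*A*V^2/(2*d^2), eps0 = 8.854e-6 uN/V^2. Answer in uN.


Step 1: Identify parameters.
eps0 = 8.854e-6 uN/V^2, A = 45746 um^2, V = 35 V, d = 3 um
Step 2: Compute V^2 = 35^2 = 1225
Step 3: Compute d^2 = 3^2 = 9
Step 4: F = 0.5 * 8.854e-6 * 45746 * 1225 / 9
F = 27.565 uN


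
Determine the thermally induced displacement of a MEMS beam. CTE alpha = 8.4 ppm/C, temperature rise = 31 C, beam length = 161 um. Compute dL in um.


Step 1: Convert CTE: alpha = 8.4 ppm/C = 8.4e-6 /C
Step 2: dL = 8.4e-6 * 31 * 161
dL = 0.0419 um


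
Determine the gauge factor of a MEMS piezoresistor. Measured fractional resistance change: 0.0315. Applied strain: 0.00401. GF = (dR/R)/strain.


Step 1: Identify values.
dR/R = 0.0315, strain = 0.00401
Step 2: GF = (dR/R) / strain = 0.0315 / 0.00401
GF = 7.9


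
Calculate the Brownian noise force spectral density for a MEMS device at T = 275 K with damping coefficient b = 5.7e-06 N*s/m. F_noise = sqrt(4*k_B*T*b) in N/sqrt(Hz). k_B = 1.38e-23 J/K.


Step 1: Compute 4 * k_B * T * b
= 4 * 1.38e-23 * 275 * 5.7e-06
= 8.6526e-26 N^2/Hz
Step 2: F_noise = sqrt(8.6526e-26)
F_noise = 2.94e-13 N/sqrt(Hz)


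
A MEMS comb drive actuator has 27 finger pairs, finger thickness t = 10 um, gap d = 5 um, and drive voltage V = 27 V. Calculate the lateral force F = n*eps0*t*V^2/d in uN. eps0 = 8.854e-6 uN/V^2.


Step 1: Parameters: n=27, eps0=8.854e-6 uN/V^2, t=10 um, V=27 V, d=5 um
Step 2: V^2 = 729
Step 3: F = 27 * 8.854e-6 * 10 * 729 / 5
F = 0.349 uN


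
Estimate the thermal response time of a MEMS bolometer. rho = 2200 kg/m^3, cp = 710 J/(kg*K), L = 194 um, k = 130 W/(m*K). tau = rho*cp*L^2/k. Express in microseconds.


Step 1: Convert L to m: L = 194e-6 m
Step 2: L^2 = (194e-6)^2 = 3.7636e-08 m^2
Step 3: tau = 2200 * 710 * 3.7636e-08 / 130 = 4.5221102e-04 s
Step 4: Convert to microseconds (multiply by 1e6).
tau = 452.211 us


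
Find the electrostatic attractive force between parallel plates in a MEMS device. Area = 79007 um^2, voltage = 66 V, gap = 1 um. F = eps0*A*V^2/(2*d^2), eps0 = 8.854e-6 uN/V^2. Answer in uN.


Step 1: Identify parameters.
eps0 = 8.854e-6 uN/V^2, A = 79007 um^2, V = 66 V, d = 1 um
Step 2: Compute V^2 = 66^2 = 4356
Step 3: Compute d^2 = 1^2 = 1
Step 4: F = 0.5 * 8.854e-6 * 79007 * 4356 / 1
F = 1523.572 uN


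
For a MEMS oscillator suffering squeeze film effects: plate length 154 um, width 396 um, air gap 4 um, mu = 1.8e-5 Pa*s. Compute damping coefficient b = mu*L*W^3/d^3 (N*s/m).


Step 1: Convert to SI.
L = 154e-6 m, W = 396e-6 m, d = 4e-6 m
Step 2: W^3 = (396e-6)^3 = 6.21e-11 m^3
Step 3: d^3 = (4e-6)^3 = 6.40e-17 m^3
Step 4: b = 1.8e-5 * 154e-6 * 6.21e-11 / 6.40e-17
b = 2.69e-03 N*s/m


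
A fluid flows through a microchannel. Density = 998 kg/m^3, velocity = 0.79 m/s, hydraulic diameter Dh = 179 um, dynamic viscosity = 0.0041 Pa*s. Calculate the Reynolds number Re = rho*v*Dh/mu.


Step 1: Convert Dh to meters: Dh = 179e-6 m
Step 2: Re = rho * v * Dh / mu
Re = 998 * 0.79 * 179e-6 / 0.0041
Re = 34.421


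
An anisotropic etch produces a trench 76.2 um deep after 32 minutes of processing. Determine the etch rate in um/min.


Step 1: Etch rate = depth / time
Step 2: rate = 76.2 / 32
rate = 2.381 um/min


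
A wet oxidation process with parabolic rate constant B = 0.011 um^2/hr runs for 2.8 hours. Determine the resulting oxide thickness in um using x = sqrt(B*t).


Step 1: Compute B*t = 0.011 * 2.8 = 0.0308
Step 2: x = sqrt(0.0308)
x = 0.175 um


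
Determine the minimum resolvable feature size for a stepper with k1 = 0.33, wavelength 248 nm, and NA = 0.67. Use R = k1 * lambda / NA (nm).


Step 1: Identify values: k1 = 0.33, lambda = 248 nm, NA = 0.67
Step 2: R = k1 * lambda / NA
R = 0.33 * 248 / 0.67
R = 122.1 nm


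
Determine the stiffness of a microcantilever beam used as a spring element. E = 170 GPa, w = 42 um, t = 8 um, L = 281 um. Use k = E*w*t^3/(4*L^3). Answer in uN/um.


Step 1: Convert E to consistent units (1 GPa = 1000 uN/um^2).
E = 170 GPa = 170000 uN/um^2
Step 2: Compute t^3 = 8^3 = 512
Step 3: Compute L^3 = 281^3 = 22188041
Step 4: k = 170000 * 42 * 512 / (4 * 22188041)
k = 41.1898 uN/um


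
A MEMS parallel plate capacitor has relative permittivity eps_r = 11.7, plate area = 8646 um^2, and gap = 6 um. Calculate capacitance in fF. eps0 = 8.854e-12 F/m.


Step 1: Convert area to m^2: A = 8646e-12 m^2
Step 2: Convert gap to m: d = 6e-6 m
Step 3: C = eps0 * eps_r * A / d
C = 8.854e-12 * 11.7 * 8646e-12 / 6e-6
Step 4: Convert to fF (multiply by 1e15).
C = 149.28 fF


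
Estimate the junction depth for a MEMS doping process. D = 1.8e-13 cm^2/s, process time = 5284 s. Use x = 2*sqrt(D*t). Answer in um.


Step 1: Compute D*t = 1.8e-13 * 5284 = 9.5112e-10 cm^2
Step 2: sqrt(D*t) = 3.084e-05 cm
Step 3: x = 2 * 3.084e-05 cm = 6.168e-05 cm
Step 4: Convert to um (1 cm = 1e4 um): x = 0.617 um


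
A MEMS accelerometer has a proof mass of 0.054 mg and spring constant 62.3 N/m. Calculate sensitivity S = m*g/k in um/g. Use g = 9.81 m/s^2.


Step 1: Convert mass: m = 0.054 mg = 5.40e-08 kg
Step 2: S = m * g / k = 5.40e-08 * 9.81 / 62.3
Step 3: S = 8.50e-09 m/g
Step 4: Convert to um/g: S = 0.009 um/g


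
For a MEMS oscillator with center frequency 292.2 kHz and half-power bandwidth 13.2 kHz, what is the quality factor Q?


Step 1: Q = f0 / bandwidth
Step 2: Q = 292.2 / 13.2
Q = 22.1


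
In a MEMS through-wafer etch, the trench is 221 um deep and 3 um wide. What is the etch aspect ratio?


Step 1: AR = depth / width
Step 2: AR = 221 / 3
AR = 73.7


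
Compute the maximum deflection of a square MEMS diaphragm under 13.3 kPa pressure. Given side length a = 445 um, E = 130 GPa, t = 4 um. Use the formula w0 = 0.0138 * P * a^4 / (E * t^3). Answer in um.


Step 1: Convert pressure to compatible units (E is in GPa, so P in GPa).
P = 13.3 kPa = 13.3e-6 GPa
Step 2: Compute numerator: 0.0138 * P * a^4.
a^4 = 445^4 = 39213900625
numerator = 0.0138 * 13.3e-6 * 39213900625 = 7.19732e+03
Step 3: Compute denominator: E * t^3 = 130 * 4^3 = 8320
Step 4: w0 = numerator / denominator = 7.19732e+03 / 8320 = 0.8651 um


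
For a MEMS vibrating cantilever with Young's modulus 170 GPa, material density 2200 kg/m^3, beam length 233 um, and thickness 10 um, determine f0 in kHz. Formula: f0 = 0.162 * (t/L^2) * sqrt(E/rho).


Step 1: Convert units to SI.
t_SI = 10e-6 m, L_SI = 233e-6 m
Step 2: Calculate sqrt(E/rho).
sqrt(170e9 / 2200) = 8790.49 m/s
Step 3: Compute f0.
f0 = 0.162 * 10e-6 / (233e-6)^2 * 8790.49 = 262310.9 Hz = 262.31 kHz


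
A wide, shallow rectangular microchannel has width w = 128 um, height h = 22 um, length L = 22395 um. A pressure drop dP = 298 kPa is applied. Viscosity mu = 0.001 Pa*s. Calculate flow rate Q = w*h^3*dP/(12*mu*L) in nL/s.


Step 1: Convert all dimensions to SI (meters).
w = 128e-6 m, h = 22e-6 m, L = 22395e-6 m, dP = 298e3 Pa
Step 2: Q = w * h^3 * dP / (12 * mu * L)
Q = 128e-6 * (22e-6)^3 * 298e3 / (12 * 0.001 * 22395e-6) = 1.51133926e-09 m^3/s
Step 3: Convert Q from m^3/s to nL/s (1 m^3 = 1e12 nL, so multiply by 1e12).
Q = 1511.339 nL/s


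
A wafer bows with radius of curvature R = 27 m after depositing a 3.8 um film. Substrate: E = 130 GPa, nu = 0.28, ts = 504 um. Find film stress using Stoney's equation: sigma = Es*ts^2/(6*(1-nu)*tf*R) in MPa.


Step 1: Compute numerator: Es * ts^2 = 130 * 504^2 = 33022080 (GPa*um^2)
Step 2: Compute denominator (R in um): 6*(1-nu)*tf*R = 6*0.72*3.8*27e6 = 443232000.0 (um^2)
Step 3: sigma (GPa) = 33022080 / 443232000.0 = 7.4503e-02 GPa
Step 4: Convert to MPa (x1000): sigma = 74.5 MPa


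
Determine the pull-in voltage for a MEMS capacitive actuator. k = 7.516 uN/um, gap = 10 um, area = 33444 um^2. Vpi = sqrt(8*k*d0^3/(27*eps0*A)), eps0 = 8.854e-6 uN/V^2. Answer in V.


Step 1: Compute numerator: 8 * k * d0^3 = 8 * 7.516 * 10^3 = 60128.0
Step 2: Compute denominator: 27 * eps0 * A = 27 * 8.854e-6 * 33444 = 7.995056
Step 3: Vpi = sqrt(60128.0 / 7.995056)
Vpi = 86.72 V


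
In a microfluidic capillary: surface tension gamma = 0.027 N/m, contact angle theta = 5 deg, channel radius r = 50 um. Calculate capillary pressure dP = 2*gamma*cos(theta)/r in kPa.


Step 1: cos(5 deg) = 0.9962
Step 2: Convert r to m: r = 50e-6 m
Step 3: dP = 2 * 0.027 * 0.9962 / 50e-6 = 1075.9 Pa
Step 4: Convert Pa to kPa (divide by 1000).
dP = 1.08 kPa


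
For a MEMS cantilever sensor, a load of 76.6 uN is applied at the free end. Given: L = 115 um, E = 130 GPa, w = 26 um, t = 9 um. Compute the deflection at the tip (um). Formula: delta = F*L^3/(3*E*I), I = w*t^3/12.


Step 1: Calculate the second moment of area.
I = w * t^3 / 12 = 26 * 9^3 / 12 = 1579.5 um^4
Step 2: Convert E to consistent units (1 GPa = 1000 uN/um^2).
E = 130 GPa = 130000 uN/um^2
Step 3: Calculate tip deflection.
delta = F * L^3 / (3 * E * I)
delta = 76.6 * 115^3 / (3 * 130000 * 1579.5)
delta = 0.1891 um


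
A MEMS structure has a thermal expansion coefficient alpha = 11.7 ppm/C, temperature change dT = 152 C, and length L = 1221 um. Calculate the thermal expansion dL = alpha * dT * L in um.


Step 1: Convert CTE: alpha = 11.7 ppm/C = 11.7e-6 /C
Step 2: dL = 11.7e-6 * 152 * 1221
dL = 2.1714 um


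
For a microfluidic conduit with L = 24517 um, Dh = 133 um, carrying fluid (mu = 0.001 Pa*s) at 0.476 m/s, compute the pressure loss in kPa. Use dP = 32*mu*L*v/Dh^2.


Step 1: Convert to SI: L = 24517e-6 m, Dh = 133e-6 m
Step 2: dP = 32 * 0.001 * 24517e-6 * 0.476 / (133e-6)^2
Step 3: dP = 21111.59 Pa
Step 4: Convert to kPa: dP = 21.11 kPa


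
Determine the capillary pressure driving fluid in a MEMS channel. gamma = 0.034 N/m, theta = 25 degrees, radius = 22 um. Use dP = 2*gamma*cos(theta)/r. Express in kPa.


Step 1: cos(25 deg) = 0.9063
Step 2: Convert r to m: r = 22e-6 m
Step 3: dP = 2 * 0.034 * 0.9063 / 22e-6 = 2801.3 Pa
Step 4: Convert Pa to kPa (divide by 1000).
dP = 2.8 kPa


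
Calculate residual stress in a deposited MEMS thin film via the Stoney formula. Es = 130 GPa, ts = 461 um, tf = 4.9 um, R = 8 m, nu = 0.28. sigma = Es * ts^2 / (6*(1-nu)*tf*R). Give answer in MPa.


Step 1: Compute numerator: Es * ts^2 = 130 * 461^2 = 27627730 (GPa*um^2)
Step 2: Compute denominator (R in um): 6*(1-nu)*tf*R = 6*0.72*4.9*8e6 = 169344000.0 (um^2)
Step 3: sigma (GPa) = 27627730 / 169344000.0 = 1.63146e-01 GPa
Step 4: Convert to MPa (x1000): sigma = 163.1 MPa


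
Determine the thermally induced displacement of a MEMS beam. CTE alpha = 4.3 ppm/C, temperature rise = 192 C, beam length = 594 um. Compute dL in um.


Step 1: Convert CTE: alpha = 4.3 ppm/C = 4.3e-6 /C
Step 2: dL = 4.3e-6 * 192 * 594
dL = 0.4904 um


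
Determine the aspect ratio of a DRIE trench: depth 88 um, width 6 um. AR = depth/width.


Step 1: AR = depth / width
Step 2: AR = 88 / 6
AR = 14.7


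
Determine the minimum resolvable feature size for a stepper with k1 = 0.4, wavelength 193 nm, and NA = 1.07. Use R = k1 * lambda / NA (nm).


Step 1: Identify values: k1 = 0.4, lambda = 193 nm, NA = 1.07
Step 2: R = k1 * lambda / NA
R = 0.4 * 193 / 1.07
R = 72.1 nm


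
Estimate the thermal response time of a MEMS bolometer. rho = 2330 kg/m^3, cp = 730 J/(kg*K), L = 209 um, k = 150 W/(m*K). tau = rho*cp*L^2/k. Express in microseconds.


Step 1: Convert L to m: L = 209e-6 m
Step 2: L^2 = (209e-6)^2 = 4.3681e-08 m^2
Step 3: tau = 2330 * 730 * 4.3681e-08 / 150 = 4.9531342e-04 s
Step 4: Convert to microseconds (multiply by 1e6).
tau = 495.313 us


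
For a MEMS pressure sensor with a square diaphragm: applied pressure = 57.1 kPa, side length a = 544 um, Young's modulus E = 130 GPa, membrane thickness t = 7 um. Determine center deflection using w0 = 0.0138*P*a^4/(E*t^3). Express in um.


Step 1: Convert pressure to compatible units (E is in GPa, so P in GPa).
P = 57.1 kPa = 57.1e-6 GPa
Step 2: Compute numerator: 0.0138 * P * a^4.
a^4 = 544^4 = 87578116096
numerator = 0.0138 * 57.1e-6 * 87578116096 = 6.90098e+04
Step 3: Compute denominator: E * t^3 = 130 * 7^3 = 44590
Step 4: w0 = numerator / denominator = 6.90098e+04 / 44590 = 1.5477 um


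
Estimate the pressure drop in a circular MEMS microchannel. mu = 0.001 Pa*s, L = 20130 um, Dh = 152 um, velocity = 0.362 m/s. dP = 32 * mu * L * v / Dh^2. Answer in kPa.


Step 1: Convert to SI: L = 20130e-6 m, Dh = 152e-6 m
Step 2: dP = 32 * 0.001 * 20130e-6 * 0.362 / (152e-6)^2
Step 3: dP = 10092.88 Pa
Step 4: Convert to kPa: dP = 10.09 kPa


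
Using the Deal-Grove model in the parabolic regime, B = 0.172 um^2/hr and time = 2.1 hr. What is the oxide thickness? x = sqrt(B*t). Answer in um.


Step 1: Compute B*t = 0.172 * 2.1 = 0.3612
Step 2: x = sqrt(0.3612)
x = 0.601 um


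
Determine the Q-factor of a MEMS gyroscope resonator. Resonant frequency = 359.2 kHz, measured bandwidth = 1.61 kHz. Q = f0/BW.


Step 1: Q = f0 / bandwidth
Step 2: Q = 359.2 / 1.61
Q = 223.1


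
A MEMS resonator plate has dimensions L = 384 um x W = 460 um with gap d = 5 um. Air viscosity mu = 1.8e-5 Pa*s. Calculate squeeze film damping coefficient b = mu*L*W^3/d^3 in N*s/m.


Step 1: Convert to SI.
L = 384e-6 m, W = 460e-6 m, d = 5e-6 m
Step 2: W^3 = (460e-6)^3 = 9.73e-11 m^3
Step 3: d^3 = (5e-6)^3 = 1.25e-16 m^3
Step 4: b = 1.8e-5 * 384e-6 * 9.73e-11 / 1.25e-16
b = 5.38e-03 N*s/m


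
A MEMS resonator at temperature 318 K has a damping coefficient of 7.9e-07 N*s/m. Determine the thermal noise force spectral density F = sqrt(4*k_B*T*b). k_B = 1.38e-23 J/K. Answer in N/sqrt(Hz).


Step 1: Compute 4 * k_B * T * b
= 4 * 1.38e-23 * 318 * 7.9e-07
= 1.3867e-26 N^2/Hz
Step 2: F_noise = sqrt(1.3867e-26)
F_noise = 1.18e-13 N/sqrt(Hz)


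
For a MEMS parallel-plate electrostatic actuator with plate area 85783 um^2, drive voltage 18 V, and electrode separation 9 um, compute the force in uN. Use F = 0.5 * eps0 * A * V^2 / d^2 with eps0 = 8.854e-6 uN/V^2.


Step 1: Identify parameters.
eps0 = 8.854e-6 uN/V^2, A = 85783 um^2, V = 18 V, d = 9 um
Step 2: Compute V^2 = 18^2 = 324
Step 3: Compute d^2 = 9^2 = 81
Step 4: F = 0.5 * 8.854e-6 * 85783 * 324 / 81
F = 1.519 uN


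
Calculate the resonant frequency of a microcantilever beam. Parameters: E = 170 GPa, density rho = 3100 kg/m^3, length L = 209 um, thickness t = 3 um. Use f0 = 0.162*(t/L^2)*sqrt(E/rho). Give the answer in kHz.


Step 1: Convert units to SI.
t_SI = 3e-6 m, L_SI = 209e-6 m
Step 2: Calculate sqrt(E/rho).
sqrt(170e9 / 3100) = 7405.32 m/s
Step 3: Compute f0.
f0 = 0.162 * 3e-6 / (209e-6)^2 * 7405.32 = 82392.5 Hz = 82.39 kHz


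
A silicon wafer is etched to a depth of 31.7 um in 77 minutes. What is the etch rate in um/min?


Step 1: Etch rate = depth / time
Step 2: rate = 31.7 / 77
rate = 0.412 um/min


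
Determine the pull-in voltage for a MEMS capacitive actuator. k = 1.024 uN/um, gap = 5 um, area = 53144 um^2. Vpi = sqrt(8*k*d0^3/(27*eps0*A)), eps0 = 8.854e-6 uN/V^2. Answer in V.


Step 1: Compute numerator: 8 * k * d0^3 = 8 * 1.024 * 5^3 = 1024.0
Step 2: Compute denominator: 27 * eps0 * A = 27 * 8.854e-6 * 53144 = 12.704498
Step 3: Vpi = sqrt(1024.0 / 12.704498)
Vpi = 8.98 V
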